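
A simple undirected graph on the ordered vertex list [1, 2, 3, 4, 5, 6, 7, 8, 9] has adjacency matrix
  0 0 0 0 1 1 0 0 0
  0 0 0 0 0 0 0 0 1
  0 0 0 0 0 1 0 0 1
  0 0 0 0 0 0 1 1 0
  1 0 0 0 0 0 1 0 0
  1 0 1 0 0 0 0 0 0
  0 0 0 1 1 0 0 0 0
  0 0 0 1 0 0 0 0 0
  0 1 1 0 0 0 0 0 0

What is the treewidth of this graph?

1

A width-1 tree decomposition is:
Bags: B1 = {4, 8}  B2 = {4, 7}  B3 = {5, 7}  B4 = {1, 5}  B5 = {1, 6}  B6 = {3, 6}  B7 = {3, 9}  B8 = {2, 9}
Tree: B1–B2, B2–B3, B3–B4, B4–B5, B5–B6, B6–B7, B7–B8
Each bag holds 2 vertices, so the decomposition has width 1, which upper-bounds the treewidth. Since G has at least one edge (e.g. 8–4), it is not an edgeless graph, so tw(G) ≥ 1. The upper and lower bounds meet at 1, so that is the treewidth.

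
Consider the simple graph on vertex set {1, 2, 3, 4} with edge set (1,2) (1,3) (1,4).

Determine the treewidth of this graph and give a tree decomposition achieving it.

The largest bag has 2 vertices, giving width 1; this decomposition certifies tw(G) ≤ 1. Since G has at least one edge (e.g. 3–1), it is not an edgeless graph, so tw(G) ≥ 1. Therefore the treewidth is 1.

Treewidth 1.
Bags: B1 = {1, 3}  B2 = {1, 2}  B3 = {1, 4}
Tree: B1–B2, B2–B3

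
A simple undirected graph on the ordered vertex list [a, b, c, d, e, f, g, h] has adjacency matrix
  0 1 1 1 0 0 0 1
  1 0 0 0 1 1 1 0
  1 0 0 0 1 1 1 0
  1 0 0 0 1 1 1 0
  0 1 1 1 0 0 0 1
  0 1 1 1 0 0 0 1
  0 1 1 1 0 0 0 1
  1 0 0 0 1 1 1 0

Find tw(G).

4

A width-4 tree decomposition is:
Bags: B1 = {b, c, d, f, h}  B2 = {b, c, d, e, h}  B3 = {b, c, d, g, h}  B4 = {a, b, c, d, h}
Tree: B1–B2, B2–B3, B3–B4
The largest bag has 5 vertices, giving width 4; this decomposition certifies tw(G) ≤ 4. For the lower bound: the 5 vertex sets {c,f}, {b,e}, {g,h}, {d}, {a} are disjoint, each induces a connected subgraph, and every pair is joined by at least one edge of G. Contracting each set to a single vertex therefore yields K_{5} as a minor, and since treewidth is minor-monotone, tw(G) ≥ tw(K_{5}) = 4. Hence tw(G) = 4 exactly.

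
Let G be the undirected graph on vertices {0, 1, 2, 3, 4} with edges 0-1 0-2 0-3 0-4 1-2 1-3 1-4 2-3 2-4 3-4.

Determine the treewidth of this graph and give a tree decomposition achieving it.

Treewidth 4.
One optimal decomposition is:
Bags: B1 = {0, 1, 2, 3, 4}
Tree: (single bag)

With just one bag of size 5, the width is 5 − 1 = 4, so tw(G) ≤ 4. For the lower bound, the 5 vertices {0, 1, 2, 3, 4} are pairwise adjacent, and any tree decomposition puts a clique entirely inside one bag — forcing width ≥ 4. Hence tw(G) = 4 exactly.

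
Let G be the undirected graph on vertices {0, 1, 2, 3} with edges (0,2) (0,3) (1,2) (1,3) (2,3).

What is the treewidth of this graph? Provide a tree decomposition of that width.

Treewidth 2.
Bags: B1 = {0, 2, 3}  B2 = {1, 2, 3}
Tree: B1–B2

The largest bag has 3 vertices, giving width 2; this decomposition certifies tw(G) ≤ 2. On the other hand G contains the 3-clique {0, 2, 3}. A clique must lie in a single bag of any decomposition, so no decomposition can have width below 2. Combining the bounds, tw(G) = 2.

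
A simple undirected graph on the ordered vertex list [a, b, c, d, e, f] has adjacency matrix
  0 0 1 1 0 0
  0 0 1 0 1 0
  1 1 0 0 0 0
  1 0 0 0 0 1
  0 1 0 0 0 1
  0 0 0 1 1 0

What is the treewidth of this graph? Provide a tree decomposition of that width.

Every bag has size at most 3, so the width is 3 − 1 = 2 and tw(G) ≤ 2. The edges a–d–f–e–b–c–a form a cycle, so G is not a tree and its treewidth is at least 2. Hence tw(G) = 2 exactly.

Treewidth 2.
One optimal decomposition is:
Bags: B1 = {a, d, f}  B2 = {a, e, f}  B3 = {a, b, e}  B4 = {a, b, c}
Tree: B1–B2, B2–B3, B3–B4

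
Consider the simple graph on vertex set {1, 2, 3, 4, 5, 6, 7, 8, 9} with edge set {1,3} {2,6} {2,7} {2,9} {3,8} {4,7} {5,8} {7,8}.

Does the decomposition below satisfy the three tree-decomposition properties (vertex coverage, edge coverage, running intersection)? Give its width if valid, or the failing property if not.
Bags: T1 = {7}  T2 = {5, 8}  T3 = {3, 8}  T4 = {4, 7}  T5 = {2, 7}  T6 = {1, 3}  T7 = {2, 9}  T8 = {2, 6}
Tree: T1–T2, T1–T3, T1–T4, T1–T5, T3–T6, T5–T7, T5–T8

No — edge (8,7) lies in no bag.

A tree decomposition must satisfy three properties: every vertex lies in some bag; for every edge, both endpoints lie together in some bag; and for every vertex, the bags containing it form a connected subtree. Here edge (8,7) lies in no bag, so the decomposition is invalid.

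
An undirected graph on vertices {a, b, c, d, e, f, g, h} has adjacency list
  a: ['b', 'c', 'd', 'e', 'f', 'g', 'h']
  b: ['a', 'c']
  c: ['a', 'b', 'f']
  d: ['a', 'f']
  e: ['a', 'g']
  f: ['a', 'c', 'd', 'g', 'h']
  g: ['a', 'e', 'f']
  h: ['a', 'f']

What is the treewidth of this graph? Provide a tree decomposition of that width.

Treewidth 2.
One such decomposition:
Bags: B1 = {a, d, f}  B2 = {a, c, f}  B3 = {a, f, h}  B4 = {a, f, g}  B5 = {a, b, c}  B6 = {a, e, g}
Tree: B1–B2, B1–B3, B2–B4, B2–B5, B4–B6

The largest bag has 3 vertices, giving width 2; this decomposition certifies tw(G) ≤ 2. For the lower bound, the 3 vertices {a, e, g} are pairwise adjacent, and any tree decomposition puts a clique entirely inside one bag — forcing width ≥ 2. Hence tw(G) = 2 exactly.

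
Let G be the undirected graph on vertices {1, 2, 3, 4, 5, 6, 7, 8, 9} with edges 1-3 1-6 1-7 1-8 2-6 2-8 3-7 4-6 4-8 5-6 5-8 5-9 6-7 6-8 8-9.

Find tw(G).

A width-2 tree decomposition is:
Bags: B1 = {1, 6, 8}  B2 = {1, 6, 7}  B3 = {4, 6, 8}  B4 = {5, 6, 8}  B5 = {1, 3, 7}  B6 = {5, 8, 9}  B7 = {2, 6, 8}
Tree: B1–B2, B1–B3, B1–B4, B2–B5, B4–B6, B4–B7
Each bag holds 3 vertices, so the decomposition has width 2, which upper-bounds the treewidth. On the other hand G contains the 3-clique {5, 8, 9}. A clique must lie in a single bag of any decomposition, so no decomposition can have width below 2. Therefore the treewidth is 2.

2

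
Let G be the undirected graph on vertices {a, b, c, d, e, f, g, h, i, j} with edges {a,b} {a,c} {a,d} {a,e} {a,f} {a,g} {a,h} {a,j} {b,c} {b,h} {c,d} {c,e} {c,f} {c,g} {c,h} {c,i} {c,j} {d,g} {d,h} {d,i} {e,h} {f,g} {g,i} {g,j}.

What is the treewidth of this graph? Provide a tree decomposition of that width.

Each bag holds 4 vertices, so the decomposition has width 3, which upper-bounds the treewidth. Conversely, {a, c, d, g} is a clique of size 4, and the vertices of any clique must share a bag in every tree decomposition; so some bag has ≥ 4 vertices and tw(G) ≥ 3. Hence tw(G) = 3 exactly.

Treewidth 3.
One optimal decomposition is:
Bags: B1 = {a, c, d, g}  B2 = {a, c, d, h}  B3 = {a, c, g, j}  B4 = {c, d, g, i}  B5 = {a, c, e, h}  B6 = {a, b, c, h}  B7 = {a, c, f, g}
Tree: B1–B2, B1–B3, B1–B4, B2–B5, B2–B6, B3–B7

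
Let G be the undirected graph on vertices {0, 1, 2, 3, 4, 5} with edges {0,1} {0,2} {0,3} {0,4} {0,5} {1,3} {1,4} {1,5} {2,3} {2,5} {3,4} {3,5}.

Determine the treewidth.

A width-3 tree decomposition is:
Bags: B1 = {0, 1, 3, 5}  B2 = {0, 1, 3, 4}  B3 = {0, 2, 3, 5}
Tree: B1–B2, B1–B3
The largest bag has 4 vertices, giving width 3; this decomposition certifies tw(G) ≤ 3. For the lower bound, the 4 vertices {0, 1, 3, 4} are pairwise adjacent, and any tree decomposition puts a clique entirely inside one bag — forcing width ≥ 3. Combining the bounds, tw(G) = 3.

3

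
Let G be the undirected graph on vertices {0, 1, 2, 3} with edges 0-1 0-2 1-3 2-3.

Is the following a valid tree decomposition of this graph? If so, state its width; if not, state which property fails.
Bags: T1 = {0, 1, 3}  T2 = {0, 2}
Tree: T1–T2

No — edge (3,2) lies in no bag.

A tree decomposition must satisfy three properties: every vertex lies in some bag; for every edge, both endpoints lie together in some bag; and for every vertex, the bags containing it form a connected subtree. Here edge (3,2) lies in no bag, so the decomposition is invalid.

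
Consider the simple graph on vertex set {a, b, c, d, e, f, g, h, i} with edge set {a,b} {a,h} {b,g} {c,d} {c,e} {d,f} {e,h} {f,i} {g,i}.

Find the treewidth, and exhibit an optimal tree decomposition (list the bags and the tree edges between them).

The largest bag has 3 vertices, giving width 2; this decomposition certifies tw(G) ≤ 2. For the lower bound, G contains the cycle f–i–g–b–a–h–e–c–d–f, so G is not a forest; only forests have treewidth ≤ 1, hence tw(G) ≥ 2. Hence tw(G) = 2 exactly.

Treewidth 2.
One such decomposition:
Bags: B1 = {f, g, i}  B2 = {b, f, g}  B3 = {a, b, f}  B4 = {a, f, h}  B5 = {e, f, h}  B6 = {c, e, f}  B7 = {c, d, f}
Tree: B1–B2, B2–B3, B3–B4, B4–B5, B5–B6, B6–B7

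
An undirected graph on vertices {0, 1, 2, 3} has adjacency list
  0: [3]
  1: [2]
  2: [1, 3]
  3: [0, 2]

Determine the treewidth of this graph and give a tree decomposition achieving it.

Each bag holds 2 vertices, so the decomposition has width 1, which upper-bounds the treewidth. Any graph with an edge has treewidth ≥ 1, and G has the edge 0–3. Combining the bounds, tw(G) = 1.

Treewidth 1.
Bags: B1 = {0, 3}  B2 = {2, 3}  B3 = {1, 2}
Tree: B1–B2, B2–B3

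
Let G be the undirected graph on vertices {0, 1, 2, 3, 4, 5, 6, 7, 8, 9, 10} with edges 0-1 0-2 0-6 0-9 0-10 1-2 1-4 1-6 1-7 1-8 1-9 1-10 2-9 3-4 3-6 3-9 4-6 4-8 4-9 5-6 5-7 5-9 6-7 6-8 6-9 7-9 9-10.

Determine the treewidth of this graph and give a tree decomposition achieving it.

Every bag has size at most 4, so the width is 4 − 1 = 3 and tw(G) ≤ 3. For the lower bound, the 4 vertices {1, 4, 6, 8} are pairwise adjacent, and any tree decomposition puts a clique entirely inside one bag — forcing width ≥ 3. Combining the bounds, tw(G) = 3.

Treewidth 3.
Bags: B1 = {0, 1, 2, 9}  B2 = {0, 1, 6, 9}  B3 = {1, 6, 7, 9}  B4 = {0, 1, 9, 10}  B5 = {1, 4, 6, 9}  B6 = {5, 6, 7, 9}  B7 = {1, 4, 6, 8}  B8 = {3, 4, 6, 9}
Tree: B1–B2, B2–B3, B1–B4, B3–B5, B3–B6, B5–B7, B5–B8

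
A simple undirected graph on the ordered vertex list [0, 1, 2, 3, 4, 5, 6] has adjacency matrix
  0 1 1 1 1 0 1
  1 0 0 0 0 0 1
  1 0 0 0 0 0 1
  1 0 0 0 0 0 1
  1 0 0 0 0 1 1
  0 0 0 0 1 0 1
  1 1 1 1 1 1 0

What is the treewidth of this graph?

A width-2 tree decomposition is:
Bags: B1 = {0, 4, 6}  B2 = {0, 3, 6}  B3 = {0, 2, 6}  B4 = {0, 1, 6}  B5 = {4, 5, 6}
Tree: B1–B2, B2–B3, B1–B4, B1–B5
The largest bag has 3 vertices, giving width 2; this decomposition certifies tw(G) ≤ 2. For the lower bound, the 3 vertices {0, 1, 6} are pairwise adjacent, and any tree decomposition puts a clique entirely inside one bag — forcing width ≥ 2. The upper and lower bounds meet at 2, so that is the treewidth.

2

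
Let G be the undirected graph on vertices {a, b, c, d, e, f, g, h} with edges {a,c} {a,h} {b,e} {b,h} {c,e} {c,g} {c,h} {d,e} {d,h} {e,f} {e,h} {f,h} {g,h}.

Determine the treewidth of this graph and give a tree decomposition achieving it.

Treewidth 2.
Bags: B1 = {c, e, h}  B2 = {d, e, h}  B3 = {a, c, h}  B4 = {e, f, h}  B5 = {b, e, h}  B6 = {c, g, h}
Tree: B1–B2, B1–B3, B2–B4, B4–B5, B1–B6

The largest bag has 3 vertices, giving width 2; this decomposition certifies tw(G) ≤ 2. Conversely, {c, g, h} is a clique of size 3, and the vertices of any clique must share a bag in every tree decomposition; so some bag has ≥ 3 vertices and tw(G) ≥ 2. Therefore the treewidth is 2.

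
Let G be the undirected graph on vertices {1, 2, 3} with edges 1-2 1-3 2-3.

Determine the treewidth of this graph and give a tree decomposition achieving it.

Treewidth 2.
One such decomposition:
Bags: B1 = {1, 2, 3}
Tree: (single bag)

A single bag containing all 3 vertices is trivially a valid decomposition of width 2. Conversely, {1, 2, 3} is a clique of size 3, and the vertices of any clique must share a bag in every tree decomposition; so some bag has ≥ 3 vertices and tw(G) ≥ 2. Combining the bounds, tw(G) = 2.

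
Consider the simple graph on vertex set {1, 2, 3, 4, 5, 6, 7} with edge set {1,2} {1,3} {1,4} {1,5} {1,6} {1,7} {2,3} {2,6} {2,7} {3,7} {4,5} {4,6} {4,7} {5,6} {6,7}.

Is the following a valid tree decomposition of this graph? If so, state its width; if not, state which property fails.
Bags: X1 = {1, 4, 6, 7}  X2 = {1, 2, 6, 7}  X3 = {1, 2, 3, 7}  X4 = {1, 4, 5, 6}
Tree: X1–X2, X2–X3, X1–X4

Yes; width 3.

Vertex coverage: the bags together contain {1, 2, 3, 4, 5, 6, 7}, the full vertex set. Edge coverage: each edge of G has both endpoints in at least one bag. Running intersection: for every vertex, the bags containing it form a connected subtree. All three properties hold, so this is a valid tree decomposition of width max|bag| − 1 = 3, and hence tw(G) ≤ 3.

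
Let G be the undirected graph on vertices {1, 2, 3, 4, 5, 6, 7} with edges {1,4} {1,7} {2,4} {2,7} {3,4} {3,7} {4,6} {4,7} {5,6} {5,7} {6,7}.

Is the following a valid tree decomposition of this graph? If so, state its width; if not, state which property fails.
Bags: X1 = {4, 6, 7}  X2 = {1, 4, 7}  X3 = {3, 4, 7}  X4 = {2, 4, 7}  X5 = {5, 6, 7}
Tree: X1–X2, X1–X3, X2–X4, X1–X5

Yes; width 2.

Every vertex of G appears in some bag (union = {1, 2, 3, 4, 5, 6, 7}); every edge is covered by a bag; and for each vertex v the set of bags containing v is connected in the bag tree. The decomposition is therefore valid. The largest bag has 3 vertices, so the width is 2.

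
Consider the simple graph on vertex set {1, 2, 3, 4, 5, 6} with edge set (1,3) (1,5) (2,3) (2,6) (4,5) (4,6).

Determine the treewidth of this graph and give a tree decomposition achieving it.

The largest bag has 3 vertices, giving width 2; this decomposition certifies tw(G) ≤ 2. Since 4–6–2–3–1–5–4 is a cycle in G, G is not acyclic. Forests are exactly the graphs of treewidth ≤ 1, so tw(G) ≥ 2. Combining the bounds, tw(G) = 2.

Treewidth 2.
Bags: B1 = {2, 4, 6}  B2 = {2, 3, 4}  B3 = {1, 3, 4}  B4 = {1, 4, 5}
Tree: B1–B2, B2–B3, B3–B4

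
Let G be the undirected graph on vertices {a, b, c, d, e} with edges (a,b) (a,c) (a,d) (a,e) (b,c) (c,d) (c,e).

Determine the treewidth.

2

A width-2 tree decomposition is:
Bags: B1 = {a, c, d}  B2 = {a, b, c}  B3 = {a, c, e}
Tree: B1–B2, B2–B3
The largest bag has 3 vertices, giving width 2; this decomposition certifies tw(G) ≤ 2. Conversely, {a, c, d} is a clique of size 3, and the vertices of any clique must share a bag in every tree decomposition; so some bag has ≥ 3 vertices and tw(G) ≥ 2. The upper and lower bounds meet at 2, so that is the treewidth.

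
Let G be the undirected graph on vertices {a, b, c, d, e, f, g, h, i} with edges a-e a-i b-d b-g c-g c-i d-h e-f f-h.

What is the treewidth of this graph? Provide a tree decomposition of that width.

Every bag has size at most 3, so the width is 3 − 1 = 2 and tw(G) ≤ 2. Since i–a–e–f–h–d–b–g–c–i is a cycle in G, G is not acyclic. Forests are exactly the graphs of treewidth ≤ 1, so tw(G) ≥ 2. The upper and lower bounds meet at 2, so that is the treewidth.

Treewidth 2.
One such decomposition:
Bags: B1 = {a, e, i}  B2 = {e, f, i}  B3 = {f, h, i}  B4 = {d, h, i}  B5 = {b, d, i}  B6 = {b, g, i}  B7 = {c, g, i}
Tree: B1–B2, B2–B3, B3–B4, B4–B5, B5–B6, B6–B7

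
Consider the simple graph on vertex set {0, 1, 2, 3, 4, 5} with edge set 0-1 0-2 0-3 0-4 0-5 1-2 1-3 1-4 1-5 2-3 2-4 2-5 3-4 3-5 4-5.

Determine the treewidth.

5

A width-5 tree decomposition is:
Bags: B1 = {0, 1, 2, 3, 4, 5}
Tree: (single bag)
A single bag containing all 6 vertices is trivially a valid decomposition of width 5. Conversely, {0, 1, 2, 3, 4, 5} is a clique of size 6, and the vertices of any clique must share a bag in every tree decomposition; so some bag has ≥ 6 vertices and tw(G) ≥ 5. Therefore the treewidth is 5.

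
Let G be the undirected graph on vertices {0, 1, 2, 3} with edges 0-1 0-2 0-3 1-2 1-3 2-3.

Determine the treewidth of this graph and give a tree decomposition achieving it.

Treewidth 3.
Bags: B1 = {0, 1, 2, 3}
Tree: (single bag)

With just one bag of size 4, the width is 4 − 1 = 3, so tw(G) ≤ 3. For the lower bound, the 4 vertices {0, 1, 2, 3} are pairwise adjacent, and any tree decomposition puts a clique entirely inside one bag — forcing width ≥ 3. Combining the bounds, tw(G) = 3.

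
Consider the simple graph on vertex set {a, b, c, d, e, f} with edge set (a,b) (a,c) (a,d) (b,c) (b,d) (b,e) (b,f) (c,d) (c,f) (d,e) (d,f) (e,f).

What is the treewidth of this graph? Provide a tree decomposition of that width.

Every bag has size at most 4, so the width is 4 − 1 = 3 and tw(G) ≤ 3. Conversely, {b, d, e, f} is a clique of size 4, and the vertices of any clique must share a bag in every tree decomposition; so some bag has ≥ 4 vertices and tw(G) ≥ 3. Combining the bounds, tw(G) = 3.

Treewidth 3.
One such decomposition:
Bags: B1 = {b, c, d, f}  B2 = {a, b, c, d}  B3 = {b, d, e, f}
Tree: B1–B2, B1–B3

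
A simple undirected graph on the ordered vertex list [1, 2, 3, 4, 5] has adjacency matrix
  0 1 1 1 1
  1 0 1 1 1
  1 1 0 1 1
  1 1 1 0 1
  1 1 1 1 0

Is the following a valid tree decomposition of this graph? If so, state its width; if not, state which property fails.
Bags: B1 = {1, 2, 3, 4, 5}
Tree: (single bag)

Yes; width 4.

Checking the three conditions: (i) the bags cover all of {1, 2, 3, 4, 5}; (ii) for each edge, some bag contains both endpoints; (iii) the bags containing any fixed vertex form a subtree. All hold, so the decomposition is valid with width 5 − 1 = 4.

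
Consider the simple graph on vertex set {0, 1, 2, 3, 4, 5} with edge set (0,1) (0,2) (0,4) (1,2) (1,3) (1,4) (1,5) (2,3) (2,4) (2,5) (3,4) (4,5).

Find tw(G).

A width-3 tree decomposition is:
Bags: B1 = {1, 2, 4, 5}  B2 = {1, 2, 3, 4}  B3 = {0, 1, 2, 4}
Tree: B1–B2, B1–B3
Each bag holds 4 vertices, so the decomposition has width 3, which upper-bounds the treewidth. For the lower bound, the 4 vertices {0, 1, 2, 4} are pairwise adjacent, and any tree decomposition puts a clique entirely inside one bag — forcing width ≥ 3. Therefore the treewidth is 3.

3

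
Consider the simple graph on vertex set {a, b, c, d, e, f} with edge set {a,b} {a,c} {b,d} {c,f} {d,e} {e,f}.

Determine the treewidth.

A width-2 tree decomposition is:
Bags: B1 = {c, e, f}  B2 = {c, d, e}  B3 = {b, c, d}  B4 = {a, b, c}
Tree: B1–B2, B2–B3, B3–B4
Each bag holds 3 vertices, so the decomposition has width 2, which upper-bounds the treewidth. Since c–f–e–d–b–a–c is a cycle in G, G is not acyclic. Forests are exactly the graphs of treewidth ≤ 1, so tw(G) ≥ 2. Combining the bounds, tw(G) = 2.

2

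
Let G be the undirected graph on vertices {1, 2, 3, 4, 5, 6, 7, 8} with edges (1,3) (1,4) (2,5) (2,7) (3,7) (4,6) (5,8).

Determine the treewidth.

A width-1 tree decomposition is:
Bags: B1 = {4, 6}  B2 = {1, 4}  B3 = {1, 3}  B4 = {3, 7}  B5 = {2, 7}  B6 = {2, 5}  B7 = {5, 8}
Tree: B1–B2, B2–B3, B3–B4, B4–B5, B5–B6, B6–B7
Each bag holds 2 vertices, so the decomposition has width 1, which upper-bounds the treewidth. Since G has at least one edge (e.g. 6–4), it is not an edgeless graph, so tw(G) ≥ 1. The upper and lower bounds meet at 1, so that is the treewidth.

1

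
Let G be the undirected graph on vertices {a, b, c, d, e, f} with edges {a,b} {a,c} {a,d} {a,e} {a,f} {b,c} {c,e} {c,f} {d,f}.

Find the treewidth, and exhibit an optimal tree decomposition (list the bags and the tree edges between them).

Treewidth 2.
Bags: B1 = {a, c, e}  B2 = {a, b, c}  B3 = {a, c, f}  B4 = {a, d, f}
Tree: B1–B2, B1–B3, B3–B4

Every bag has size at most 3, so the width is 3 − 1 = 2 and tw(G) ≤ 2. On the other hand G contains the 3-clique {a, d, f}. A clique must lie in a single bag of any decomposition, so no decomposition can have width below 2. Hence tw(G) = 2 exactly.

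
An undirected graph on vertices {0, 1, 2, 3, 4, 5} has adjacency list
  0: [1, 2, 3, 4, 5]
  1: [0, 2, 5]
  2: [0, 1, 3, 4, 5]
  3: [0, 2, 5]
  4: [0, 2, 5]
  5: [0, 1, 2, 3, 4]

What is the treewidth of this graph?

3

A width-3 tree decomposition is:
Bags: B1 = {0, 2, 4, 5}  B2 = {0, 2, 3, 5}  B3 = {0, 1, 2, 5}
Tree: B1–B2, B2–B3
Every bag has size at most 4, so the width is 4 − 1 = 3 and tw(G) ≤ 3. For the lower bound, the 4 vertices {0, 1, 2, 5} are pairwise adjacent, and any tree decomposition puts a clique entirely inside one bag — forcing width ≥ 3. Therefore the treewidth is 3.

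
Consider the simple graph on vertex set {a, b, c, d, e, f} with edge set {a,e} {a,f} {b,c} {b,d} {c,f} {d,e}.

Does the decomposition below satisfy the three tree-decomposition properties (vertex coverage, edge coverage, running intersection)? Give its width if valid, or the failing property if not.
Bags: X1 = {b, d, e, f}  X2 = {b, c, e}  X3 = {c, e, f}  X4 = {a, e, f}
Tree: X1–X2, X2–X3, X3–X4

No — bags containing vertex f are not connected in the tree.

A tree decomposition must satisfy three properties: every vertex lies in some bag; for every edge, both endpoints lie together in some bag; and for every vertex, the bags containing it form a connected subtree. Here bags containing vertex f are not connected in the tree, so the decomposition is invalid.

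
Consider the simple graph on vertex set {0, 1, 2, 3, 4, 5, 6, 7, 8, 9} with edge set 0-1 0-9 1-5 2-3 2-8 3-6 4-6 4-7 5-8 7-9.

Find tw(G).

A width-2 tree decomposition is:
Bags: B1 = {0, 1, 9}  B2 = {1, 5, 9}  B3 = {5, 8, 9}  B4 = {2, 8, 9}  B5 = {2, 3, 9}  B6 = {3, 6, 9}  B7 = {4, 6, 9}  B8 = {4, 7, 9}
Tree: B1–B2, B2–B3, B3–B4, B4–B5, B5–B6, B6–B7, B7–B8
The largest bag has 3 vertices, giving width 2; this decomposition certifies tw(G) ≤ 2. The edges 9–0–1–5–8–2–3–6–4–7–9 form a cycle, so G is not a tree and its treewidth is at least 2. Hence tw(G) = 2 exactly.

2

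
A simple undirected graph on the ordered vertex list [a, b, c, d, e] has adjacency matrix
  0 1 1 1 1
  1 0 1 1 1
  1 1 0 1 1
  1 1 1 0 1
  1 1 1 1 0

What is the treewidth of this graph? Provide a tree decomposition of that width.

A single bag containing all 5 vertices is trivially a valid decomposition of width 4. On the other hand G contains the 5-clique {a, b, c, d, e}. A clique must lie in a single bag of any decomposition, so no decomposition can have width below 4. Hence tw(G) = 4 exactly.

Treewidth 4.
One such decomposition:
Bags: B1 = {a, b, c, d, e}
Tree: (single bag)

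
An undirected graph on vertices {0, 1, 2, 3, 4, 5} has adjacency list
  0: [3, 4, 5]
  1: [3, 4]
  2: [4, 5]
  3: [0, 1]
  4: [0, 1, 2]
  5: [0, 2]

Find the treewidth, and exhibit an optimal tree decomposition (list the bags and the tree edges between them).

Treewidth 2.
One optimal decomposition is:
Bags: B1 = {1, 3, 4}  B2 = {0, 3, 4}  B3 = {0, 2, 4}  B4 = {0, 2, 5}
Tree: B1–B2, B2–B3, B3–B4

Each bag holds 3 vertices, so the decomposition has width 2, which upper-bounds the treewidth. The edges 1–3–0–4–1 form a cycle, so G is not a tree and its treewidth is at least 2. The upper and lower bounds meet at 2, so that is the treewidth.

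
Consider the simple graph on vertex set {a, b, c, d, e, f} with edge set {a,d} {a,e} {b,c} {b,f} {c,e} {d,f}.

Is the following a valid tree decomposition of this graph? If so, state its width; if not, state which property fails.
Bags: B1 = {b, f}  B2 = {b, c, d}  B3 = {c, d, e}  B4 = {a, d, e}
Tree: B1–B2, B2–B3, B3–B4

A tree decomposition must satisfy three properties: every vertex lies in some bag; for every edge, both endpoints lie together in some bag; and for every vertex, the bags containing it form a connected subtree. Here edge (d,f) lies in no bag, so the decomposition is invalid.

No — edge (d,f) lies in no bag.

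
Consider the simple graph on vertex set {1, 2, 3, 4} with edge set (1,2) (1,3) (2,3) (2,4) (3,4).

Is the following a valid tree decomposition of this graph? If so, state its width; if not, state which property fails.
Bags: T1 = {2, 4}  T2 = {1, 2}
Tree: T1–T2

No — vertex 3 appears in no bag.

A tree decomposition must satisfy three properties: every vertex lies in some bag; for every edge, both endpoints lie together in some bag; and for every vertex, the bags containing it form a connected subtree. Here vertex 3 appears in no bag, so the decomposition is invalid.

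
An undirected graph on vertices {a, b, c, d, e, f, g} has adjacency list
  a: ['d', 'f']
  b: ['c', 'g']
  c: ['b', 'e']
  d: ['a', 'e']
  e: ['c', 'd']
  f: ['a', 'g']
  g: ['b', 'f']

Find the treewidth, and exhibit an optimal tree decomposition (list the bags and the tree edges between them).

Treewidth 2.
One optimal decomposition is:
Bags: B1 = {b, c, e}  B2 = {b, e, g}  B3 = {e, f, g}  B4 = {a, e, f}  B5 = {a, d, e}
Tree: B1–B2, B2–B3, B3–B4, B4–B5

The largest bag has 3 vertices, giving width 2; this decomposition certifies tw(G) ≤ 2. Since e–c–b–g–f–a–d–e is a cycle in G, G is not acyclic. Forests are exactly the graphs of treewidth ≤ 1, so tw(G) ≥ 2. Hence tw(G) = 2 exactly.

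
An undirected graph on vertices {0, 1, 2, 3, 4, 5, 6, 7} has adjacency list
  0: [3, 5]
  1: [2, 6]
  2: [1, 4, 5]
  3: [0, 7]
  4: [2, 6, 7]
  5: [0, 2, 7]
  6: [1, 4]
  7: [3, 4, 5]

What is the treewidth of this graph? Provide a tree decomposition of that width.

Treewidth 2.
Bags: B1 = {1, 2, 6}  B2 = {2, 4, 6}  B3 = {2, 4, 5}  B4 = {4, 5, 7}  B5 = {0, 5, 7}  B6 = {0, 3, 7}
Tree: B1–B2, B2–B3, B3–B4, B4–B5, B5–B6

Every bag has size at most 3, so the width is 3 − 1 = 2 and tw(G) ≤ 2. Since 1–6–4–2–1 is a cycle in G, G is not acyclic. Forests are exactly the graphs of treewidth ≤ 1, so tw(G) ≥ 2. Combining the bounds, tw(G) = 2.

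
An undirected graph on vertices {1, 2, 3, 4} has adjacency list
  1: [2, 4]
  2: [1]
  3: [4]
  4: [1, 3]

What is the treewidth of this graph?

A width-1 tree decomposition is:
Bags: B1 = {1, 4}  B2 = {1, 2}  B3 = {3, 4}
Tree: B1–B2, B1–B3
Each bag holds 2 vertices, so the decomposition has width 1, which upper-bounds the treewidth. Since G has at least one edge (e.g. 1–4), it is not an edgeless graph, so tw(G) ≥ 1. Hence tw(G) = 1 exactly.

1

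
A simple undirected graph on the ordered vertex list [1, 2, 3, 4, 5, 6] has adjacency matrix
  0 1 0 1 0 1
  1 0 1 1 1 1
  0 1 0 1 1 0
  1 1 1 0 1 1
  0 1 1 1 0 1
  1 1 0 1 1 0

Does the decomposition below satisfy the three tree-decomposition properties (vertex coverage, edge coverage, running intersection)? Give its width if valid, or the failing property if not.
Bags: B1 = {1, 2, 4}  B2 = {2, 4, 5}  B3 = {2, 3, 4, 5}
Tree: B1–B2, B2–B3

A tree decomposition must satisfy three properties: every vertex lies in some bag; for every edge, both endpoints lie together in some bag; and for every vertex, the bags containing it form a connected subtree. Here vertex 6 appears in no bag, so the decomposition is invalid.

No — vertex 6 appears in no bag.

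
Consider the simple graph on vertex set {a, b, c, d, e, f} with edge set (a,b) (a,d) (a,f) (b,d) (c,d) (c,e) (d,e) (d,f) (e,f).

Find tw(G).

2

A width-2 tree decomposition is:
Bags: B1 = {d, e, f}  B2 = {a, d, f}  B3 = {a, b, d}  B4 = {c, d, e}
Tree: B1–B2, B2–B3, B1–B4
Each bag holds 3 vertices, so the decomposition has width 2, which upper-bounds the treewidth. On the other hand G contains the 3-clique {c, d, e}. A clique must lie in a single bag of any decomposition, so no decomposition can have width below 2. Hence tw(G) = 2 exactly.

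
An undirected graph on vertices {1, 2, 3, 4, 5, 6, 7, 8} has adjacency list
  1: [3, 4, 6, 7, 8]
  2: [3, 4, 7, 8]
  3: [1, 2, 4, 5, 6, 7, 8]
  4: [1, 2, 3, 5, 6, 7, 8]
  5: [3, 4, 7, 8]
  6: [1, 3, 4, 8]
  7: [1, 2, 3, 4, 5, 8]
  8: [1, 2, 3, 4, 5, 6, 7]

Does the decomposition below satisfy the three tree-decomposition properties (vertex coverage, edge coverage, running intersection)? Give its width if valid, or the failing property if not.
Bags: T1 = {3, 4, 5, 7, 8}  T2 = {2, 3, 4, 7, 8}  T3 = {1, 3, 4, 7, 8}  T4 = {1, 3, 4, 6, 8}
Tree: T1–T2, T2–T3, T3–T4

Yes; width 4.

Vertex coverage: the bags together contain {1, 2, 3, 4, 5, 6, 7, 8}, the full vertex set. Edge coverage: each edge of G has both endpoints in at least one bag. Running intersection: for every vertex, the bags containing it form a connected subtree. All three properties hold, so this is a valid tree decomposition of width max|bag| − 1 = 4, and hence tw(G) ≤ 4.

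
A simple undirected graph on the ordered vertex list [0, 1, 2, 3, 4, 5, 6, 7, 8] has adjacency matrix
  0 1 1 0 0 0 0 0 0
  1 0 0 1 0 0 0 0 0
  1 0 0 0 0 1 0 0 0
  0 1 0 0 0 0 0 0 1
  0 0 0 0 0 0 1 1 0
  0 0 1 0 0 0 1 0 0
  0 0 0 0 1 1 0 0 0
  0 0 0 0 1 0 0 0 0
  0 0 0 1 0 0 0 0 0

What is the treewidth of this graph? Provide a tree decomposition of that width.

Treewidth 1.
Bags: B1 = {4, 7}  B2 = {4, 6}  B3 = {5, 6}  B4 = {2, 5}  B5 = {0, 2}  B6 = {0, 1}  B7 = {1, 3}  B8 = {3, 8}
Tree: B1–B2, B2–B3, B3–B4, B4–B5, B5–B6, B6–B7, B7–B8

Each bag holds 2 vertices, so the decomposition has width 1, which upper-bounds the treewidth. G has an edge, so its treewidth is at least 1. The upper and lower bounds meet at 1, so that is the treewidth.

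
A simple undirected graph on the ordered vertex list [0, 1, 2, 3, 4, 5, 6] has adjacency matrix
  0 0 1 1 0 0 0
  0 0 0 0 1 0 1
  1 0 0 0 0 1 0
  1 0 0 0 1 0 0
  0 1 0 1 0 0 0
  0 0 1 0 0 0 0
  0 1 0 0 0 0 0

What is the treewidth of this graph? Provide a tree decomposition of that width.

Treewidth 1.
One such decomposition:
Bags: B1 = {1, 6}  B2 = {1, 4}  B3 = {3, 4}  B4 = {0, 3}  B5 = {0, 2}  B6 = {2, 5}
Tree: B1–B2, B2–B3, B3–B4, B4–B5, B5–B6

Each bag holds 2 vertices, so the decomposition has width 1, which upper-bounds the treewidth. Any graph with an edge has treewidth ≥ 1, and G has the edge 6–1. The upper and lower bounds meet at 1, so that is the treewidth.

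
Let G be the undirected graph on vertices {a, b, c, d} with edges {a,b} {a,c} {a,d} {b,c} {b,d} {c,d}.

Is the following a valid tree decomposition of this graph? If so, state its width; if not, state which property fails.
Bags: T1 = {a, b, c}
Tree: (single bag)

No — vertex d appears in no bag.

A tree decomposition must satisfy three properties: every vertex lies in some bag; for every edge, both endpoints lie together in some bag; and for every vertex, the bags containing it form a connected subtree. Here vertex d appears in no bag, so the decomposition is invalid.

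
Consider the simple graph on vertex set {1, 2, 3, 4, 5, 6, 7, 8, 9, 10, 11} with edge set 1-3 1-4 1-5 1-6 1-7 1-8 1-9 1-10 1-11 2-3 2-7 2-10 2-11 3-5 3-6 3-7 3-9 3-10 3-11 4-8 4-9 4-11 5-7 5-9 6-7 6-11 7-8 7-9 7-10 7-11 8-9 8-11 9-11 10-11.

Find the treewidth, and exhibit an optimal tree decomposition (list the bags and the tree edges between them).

Treewidth 4.
Bags: B1 = {1, 3, 7, 9, 11}  B2 = {1, 3, 7, 10, 11}  B3 = {1, 7, 8, 9, 11}  B4 = {1, 3, 5, 7, 9}  B5 = {1, 3, 6, 7, 11}  B6 = {2, 3, 7, 10, 11}  B7 = {1, 4, 8, 9, 11}
Tree: B1–B2, B1–B3, B1–B4, B2–B5, B2–B6, B3–B7

The largest bag has 5 vertices, giving width 4; this decomposition certifies tw(G) ≤ 4. On the other hand G contains the 5-clique {1, 4, 8, 9, 11}. A clique must lie in a single bag of any decomposition, so no decomposition can have width below 4. Therefore the treewidth is 4.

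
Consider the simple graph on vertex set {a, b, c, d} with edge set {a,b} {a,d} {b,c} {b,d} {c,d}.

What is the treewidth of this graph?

2

A width-2 tree decomposition is:
Bags: B1 = {b, c, d}  B2 = {a, b, d}
Tree: B1–B2
Each bag holds 3 vertices, so the decomposition has width 2, which upper-bounds the treewidth. For the lower bound, the 3 vertices {b, c, d} are pairwise adjacent, and any tree decomposition puts a clique entirely inside one bag — forcing width ≥ 2. Combining the bounds, tw(G) = 2.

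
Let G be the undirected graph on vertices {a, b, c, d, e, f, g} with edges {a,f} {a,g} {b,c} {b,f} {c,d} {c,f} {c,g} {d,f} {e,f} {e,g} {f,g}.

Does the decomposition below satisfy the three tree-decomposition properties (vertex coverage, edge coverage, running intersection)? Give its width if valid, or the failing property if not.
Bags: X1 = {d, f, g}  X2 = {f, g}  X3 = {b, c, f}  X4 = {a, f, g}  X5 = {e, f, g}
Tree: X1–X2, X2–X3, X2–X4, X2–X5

No — edge (c,d) lies in no bag.

A tree decomposition must satisfy three properties: every vertex lies in some bag; for every edge, both endpoints lie together in some bag; and for every vertex, the bags containing it form a connected subtree. Here edge (c,d) lies in no bag, so the decomposition is invalid.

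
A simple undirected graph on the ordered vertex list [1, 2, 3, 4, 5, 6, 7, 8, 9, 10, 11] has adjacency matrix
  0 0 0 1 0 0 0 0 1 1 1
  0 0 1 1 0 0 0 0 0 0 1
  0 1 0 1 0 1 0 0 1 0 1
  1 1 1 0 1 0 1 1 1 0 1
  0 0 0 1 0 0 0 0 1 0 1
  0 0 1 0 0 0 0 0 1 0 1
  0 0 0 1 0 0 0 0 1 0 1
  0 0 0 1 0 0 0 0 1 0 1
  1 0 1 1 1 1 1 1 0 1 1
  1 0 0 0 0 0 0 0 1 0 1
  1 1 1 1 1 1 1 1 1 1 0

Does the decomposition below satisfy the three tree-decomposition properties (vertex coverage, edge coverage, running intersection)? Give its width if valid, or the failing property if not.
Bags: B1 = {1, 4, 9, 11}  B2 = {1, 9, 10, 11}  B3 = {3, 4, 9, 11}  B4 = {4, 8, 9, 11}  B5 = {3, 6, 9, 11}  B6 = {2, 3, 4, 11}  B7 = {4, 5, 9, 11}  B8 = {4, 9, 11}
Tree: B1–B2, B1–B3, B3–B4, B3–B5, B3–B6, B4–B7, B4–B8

No — vertex 7 appears in no bag.

A tree decomposition must satisfy three properties: every vertex lies in some bag; for every edge, both endpoints lie together in some bag; and for every vertex, the bags containing it form a connected subtree. Here vertex 7 appears in no bag, so the decomposition is invalid.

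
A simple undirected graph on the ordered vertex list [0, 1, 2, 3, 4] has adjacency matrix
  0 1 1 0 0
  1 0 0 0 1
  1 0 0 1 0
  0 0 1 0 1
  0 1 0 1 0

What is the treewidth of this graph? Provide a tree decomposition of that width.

The largest bag has 3 vertices, giving width 2; this decomposition certifies tw(G) ≤ 2. For the lower bound, G contains the cycle 1–4–3–2–0–1, so G is not a forest; only forests have treewidth ≤ 1, hence tw(G) ≥ 2. The upper and lower bounds meet at 2, so that is the treewidth.

Treewidth 2.
One optimal decomposition is:
Bags: B1 = {1, 3, 4}  B2 = {1, 2, 3}  B3 = {0, 1, 2}
Tree: B1–B2, B2–B3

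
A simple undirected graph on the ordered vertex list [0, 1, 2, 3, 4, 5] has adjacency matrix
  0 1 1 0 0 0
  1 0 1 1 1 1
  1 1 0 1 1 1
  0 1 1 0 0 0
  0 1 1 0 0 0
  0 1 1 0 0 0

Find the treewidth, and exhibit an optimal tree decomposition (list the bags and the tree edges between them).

Every bag has size at most 3, so the width is 3 − 1 = 2 and tw(G) ≤ 2. For the lower bound, the 3 vertices {0, 1, 2} are pairwise adjacent, and any tree decomposition puts a clique entirely inside one bag — forcing width ≥ 2. Combining the bounds, tw(G) = 2.

Treewidth 2.
One optimal decomposition is:
Bags: B1 = {0, 1, 2}  B2 = {1, 2, 4}  B3 = {1, 2, 3}  B4 = {1, 2, 5}
Tree: B1–B2, B2–B3, B1–B4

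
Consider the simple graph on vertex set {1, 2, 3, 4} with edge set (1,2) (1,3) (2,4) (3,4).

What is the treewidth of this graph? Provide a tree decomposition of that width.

Treewidth 2.
One such decomposition:
Bags: B1 = {1, 2, 3}  B2 = {2, 3, 4}
Tree: B1–B2

Every bag has size at most 3, so the width is 3 − 1 = 2 and tw(G) ≤ 2. The edges 3–1–2–4–3 form a cycle, so G is not a tree and its treewidth is at least 2. Combining the bounds, tw(G) = 2.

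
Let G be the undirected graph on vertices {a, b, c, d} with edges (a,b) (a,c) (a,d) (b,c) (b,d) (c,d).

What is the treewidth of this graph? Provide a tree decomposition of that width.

A single bag containing all 4 vertices is trivially a valid decomposition of width 3. For the lower bound, the 4 vertices {a, b, c, d} are pairwise adjacent, and any tree decomposition puts a clique entirely inside one bag — forcing width ≥ 3. The upper and lower bounds meet at 3, so that is the treewidth.

Treewidth 3.
One optimal decomposition is:
Bags: B1 = {a, b, c, d}
Tree: (single bag)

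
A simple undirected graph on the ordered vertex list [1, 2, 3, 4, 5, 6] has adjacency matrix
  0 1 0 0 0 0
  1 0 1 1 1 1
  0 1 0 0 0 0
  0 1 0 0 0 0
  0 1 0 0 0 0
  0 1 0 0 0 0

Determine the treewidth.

A width-1 tree decomposition is:
Bags: B1 = {2, 5}  B2 = {2, 4}  B3 = {2, 6}  B4 = {2, 3}  B5 = {1, 2}
Tree: B1–B2, B2–B3, B2–B4, B2–B5
Each bag holds 2 vertices, so the decomposition has width 1, which upper-bounds the treewidth. Since G has at least one edge (e.g. 2–5), it is not an edgeless graph, so tw(G) ≥ 1. Therefore the treewidth is 1.

1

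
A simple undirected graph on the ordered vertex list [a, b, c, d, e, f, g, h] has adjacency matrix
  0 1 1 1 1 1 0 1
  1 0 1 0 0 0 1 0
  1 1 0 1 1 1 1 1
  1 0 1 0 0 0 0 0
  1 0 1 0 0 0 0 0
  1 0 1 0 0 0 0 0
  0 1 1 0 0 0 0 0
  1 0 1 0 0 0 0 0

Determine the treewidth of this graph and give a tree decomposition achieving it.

Treewidth 2.
One such decomposition:
Bags: B1 = {a, c, e}  B2 = {a, c, d}  B3 = {a, c, h}  B4 = {a, c, f}  B5 = {a, b, c}  B6 = {b, c, g}
Tree: B1–B2, B1–B3, B3–B4, B1–B5, B5–B6

The largest bag has 3 vertices, giving width 2; this decomposition certifies tw(G) ≤ 2. Conversely, {b, c, g} is a clique of size 3, and the vertices of any clique must share a bag in every tree decomposition; so some bag has ≥ 3 vertices and tw(G) ≥ 2. Combining the bounds, tw(G) = 2.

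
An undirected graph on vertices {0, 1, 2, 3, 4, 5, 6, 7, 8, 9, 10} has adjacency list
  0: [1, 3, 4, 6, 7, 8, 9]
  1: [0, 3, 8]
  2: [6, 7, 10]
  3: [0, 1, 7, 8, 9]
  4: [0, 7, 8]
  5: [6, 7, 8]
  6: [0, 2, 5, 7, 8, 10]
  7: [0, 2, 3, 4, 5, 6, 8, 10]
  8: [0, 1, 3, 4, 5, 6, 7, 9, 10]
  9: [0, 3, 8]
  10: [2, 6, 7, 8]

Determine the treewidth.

A width-3 tree decomposition is:
Bags: B1 = {0, 3, 7, 8}  B2 = {0, 6, 7, 8}  B3 = {0, 1, 3, 8}  B4 = {5, 6, 7, 8}  B5 = {6, 7, 8, 10}  B6 = {0, 4, 7, 8}  B7 = {0, 3, 8, 9}  B8 = {2, 6, 7, 10}
Tree: B1–B2, B1–B3, B2–B4, B4–B5, B1–B6, B1–B7, B5–B8
Each bag holds 4 vertices, so the decomposition has width 3, which upper-bounds the treewidth. For the lower bound, the 4 vertices {0, 1, 3, 8} are pairwise adjacent, and any tree decomposition puts a clique entirely inside one bag — forcing width ≥ 3. Combining the bounds, tw(G) = 3.

3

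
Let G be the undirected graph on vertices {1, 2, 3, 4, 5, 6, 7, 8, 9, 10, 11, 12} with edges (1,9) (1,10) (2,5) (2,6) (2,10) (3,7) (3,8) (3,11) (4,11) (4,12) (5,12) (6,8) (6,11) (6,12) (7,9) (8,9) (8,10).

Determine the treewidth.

3

A width-3 tree decomposition is:
Bags: B1 = {1, 3, 7, 9}  B2 = {1, 3, 8, 9}  B3 = {1, 3, 8, 10}  B4 = {3, 8, 10, 11}  B5 = {6, 8, 10, 11}  B6 = {2, 6, 10, 11}  B7 = {2, 4, 6, 11}  B8 = {2, 4, 6, 12}  B9 = {2, 4, 5, 12}
Tree: B1–B2, B2–B3, B3–B4, B4–B5, B5–B6, B6–B7, B7–B8, B8–B9
Each bag holds 4 vertices, so the decomposition has width 3, which upper-bounds the treewidth. For the lower bound: the 4 vertex sets {1,7,9}, {3}, {8}, {2,6,10,11} are disjoint, each induces a connected subgraph, and every pair is joined by at least one edge of G. Contracting each set to a single vertex therefore yields K_{4} as a minor, and since treewidth is minor-monotone, tw(G) ≥ tw(K_{4}) = 3. Combining the bounds, tw(G) = 3.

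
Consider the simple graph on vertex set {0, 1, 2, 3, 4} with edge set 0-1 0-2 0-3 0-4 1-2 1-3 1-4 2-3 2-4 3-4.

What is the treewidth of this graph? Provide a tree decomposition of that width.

With just one bag of size 5, the width is 5 − 1 = 4, so tw(G) ≤ 4. Conversely, {0, 1, 2, 3, 4} is a clique of size 5, and the vertices of any clique must share a bag in every tree decomposition; so some bag has ≥ 5 vertices and tw(G) ≥ 4. Combining the bounds, tw(G) = 4.

Treewidth 4.
Bags: B1 = {0, 1, 2, 3, 4}
Tree: (single bag)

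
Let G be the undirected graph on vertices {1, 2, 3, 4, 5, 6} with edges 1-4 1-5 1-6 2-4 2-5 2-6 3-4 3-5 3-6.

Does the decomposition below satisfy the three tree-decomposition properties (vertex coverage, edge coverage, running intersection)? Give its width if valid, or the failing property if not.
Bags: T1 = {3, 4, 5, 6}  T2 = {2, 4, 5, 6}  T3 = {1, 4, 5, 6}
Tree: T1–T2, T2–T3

Yes; width 3.

Checking the three conditions: (i) the bags cover all of {1, 2, 3, 4, 5, 6}; (ii) for each edge, some bag contains both endpoints; (iii) the bags containing any fixed vertex form a subtree. All hold, so the decomposition is valid with width 4 − 1 = 3.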